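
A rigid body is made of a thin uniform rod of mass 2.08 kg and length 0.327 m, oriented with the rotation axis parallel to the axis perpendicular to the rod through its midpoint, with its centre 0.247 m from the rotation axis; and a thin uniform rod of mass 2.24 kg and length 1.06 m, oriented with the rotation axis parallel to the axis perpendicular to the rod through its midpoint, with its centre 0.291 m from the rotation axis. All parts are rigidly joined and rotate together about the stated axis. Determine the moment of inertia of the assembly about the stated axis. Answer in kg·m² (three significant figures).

0.545

Thin rod: I_cm = (1/12)ML² = (1/12)(2.08)(0.327)² = 0.018534 kg·m²; centre at d = 0.247 m, so the parallel axis theorem gives I = 0.018534 + (2.08)(0.247)² = 0.14543 kg·m².
Thin rod: I_cm = (1/12)ML² = (1/12)(2.24)(1.06)² = 0.20974 kg·m²; centre at d = 0.291 m, so the parallel axis theorem gives I = 0.20974 + (2.24)(0.291)² = 0.39942 kg·m².
Total I = 0.14543 + 0.39942 = 0.54486 kg·m².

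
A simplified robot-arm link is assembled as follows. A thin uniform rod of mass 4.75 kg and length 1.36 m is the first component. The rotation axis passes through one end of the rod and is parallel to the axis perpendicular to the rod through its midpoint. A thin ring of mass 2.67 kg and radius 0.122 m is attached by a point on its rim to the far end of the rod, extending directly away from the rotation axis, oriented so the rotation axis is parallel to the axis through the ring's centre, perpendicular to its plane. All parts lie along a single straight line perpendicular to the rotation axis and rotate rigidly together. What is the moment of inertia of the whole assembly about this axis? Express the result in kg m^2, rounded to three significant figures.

Thin rod: I_cm = (1/12)ML² = (1/12)(4.75)(1.36)² = 0.73213 kg m^2; centre at d = 0.68 m, so I = I_cm + Md² gives I = 0.73213 + (4.75)(0.68)² = 2.9285 kg m^2.
Thin ring: I_cm = MR² = (2.67)(0.122)² = 0.03974 kg m^2; centre at d = 0.68 + 0.68 + 0.122 = 1.482 m, so I = I_cm + Md² gives I = 0.03974 + (2.67)(1.482)² = 5.9039 kg m^2.
Total I = 2.9285 + 5.9039 = 8.8325 kg m^2.

8.83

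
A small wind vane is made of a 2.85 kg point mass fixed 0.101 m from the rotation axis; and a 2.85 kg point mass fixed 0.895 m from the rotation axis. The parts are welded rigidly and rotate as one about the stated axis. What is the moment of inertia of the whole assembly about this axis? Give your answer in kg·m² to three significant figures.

2.31

Point mass: I_cm = 0; centre at d = 0.101 m, so the parallel axis theorem gives I = 0 + (2.85)(0.101)² = 0.029073 kg·m².
Point mass: I_cm = 0; centre at d = 0.895 m, so the parallel axis theorem gives I = 0 + (2.85)(0.895)² = 2.2829 kg·m².
Total I = 0.029073 + 2.2829 = 2.312 kg·m².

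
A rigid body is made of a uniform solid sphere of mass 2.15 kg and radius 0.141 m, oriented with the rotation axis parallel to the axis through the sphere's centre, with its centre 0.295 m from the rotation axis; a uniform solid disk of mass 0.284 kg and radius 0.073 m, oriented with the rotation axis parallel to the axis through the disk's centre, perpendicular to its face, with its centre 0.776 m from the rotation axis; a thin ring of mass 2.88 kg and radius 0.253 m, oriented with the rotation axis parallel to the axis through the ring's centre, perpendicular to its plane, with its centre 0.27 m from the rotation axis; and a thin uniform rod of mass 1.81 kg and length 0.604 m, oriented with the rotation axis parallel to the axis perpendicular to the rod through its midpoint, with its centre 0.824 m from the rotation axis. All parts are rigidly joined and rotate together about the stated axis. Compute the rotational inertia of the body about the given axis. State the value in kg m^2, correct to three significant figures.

2.05

Solid sphere: I_cm = (2/5)MR² = (2/5)(2.15)(0.141)² = 0.017098 kg m^2; centre at d = 0.295 m, so the parallel axis theorem gives I = 0.017098 + (2.15)(0.295)² = 0.2042 kg m^2.
Solid disk: I_cm = (1/2)MR² = (1/2)(0.284)(0.073)² = 0.00075672 kg m^2; centre at d = 0.776 m, so the parallel axis theorem gives I = 0.00075672 + (0.284)(0.776)² = 0.17177 kg m^2.
Thin ring: I_cm = MR² = (2.88)(0.253)² = 0.18435 kg m^2; centre at d = 0.27 m, so the parallel axis theorem gives I = 0.18435 + (2.88)(0.27)² = 0.3943 kg m^2.
Thin rod: I_cm = (1/12)ML² = (1/12)(1.81)(0.604)² = 0.055026 kg m^2; centre at d = 0.824 m, so the parallel axis theorem gives I = 0.055026 + (1.81)(0.824)² = 1.284 kg m^2.
Total I = 0.2042 + 0.17177 + 0.3943 + 1.284 = 2.0542 kg m^2.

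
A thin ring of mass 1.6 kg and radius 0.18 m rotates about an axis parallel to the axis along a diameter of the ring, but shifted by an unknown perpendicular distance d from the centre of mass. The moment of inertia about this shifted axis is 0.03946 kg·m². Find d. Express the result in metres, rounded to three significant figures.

0.0920

About the centre-of-mass axis, I_cm = (1/2)MR² = (1/2)(1.6)(0.18)² = 0.02592 kg·m².
Parallel axis theorem: I = I_cm + Md², so Md² = 0.03946 − 0.02592 = 0.01354 kg·m².
d = √(0.01354 / 1.6) = 0.091992 m.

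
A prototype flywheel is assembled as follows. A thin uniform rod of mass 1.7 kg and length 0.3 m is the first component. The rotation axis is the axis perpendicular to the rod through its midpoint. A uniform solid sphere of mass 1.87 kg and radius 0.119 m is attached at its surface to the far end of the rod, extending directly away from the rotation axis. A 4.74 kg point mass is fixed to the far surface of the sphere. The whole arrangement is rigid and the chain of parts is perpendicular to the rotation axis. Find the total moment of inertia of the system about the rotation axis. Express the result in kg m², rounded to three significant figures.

Thin rod: I_cm = (1/12)ML² = (1/12)(1.7)(0.3)² = 0.01275 kg m²; axis through the centre, so I = 0.01275 kg m².
Solid sphere: I_cm = (2/5)MR² = (2/5)(1.87)(0.119)² = 0.010592 kg m²; centre at d = 0.15 + 0.119 = 0.269 m, so the parallel axis theorem gives I = 0.010592 + (1.87)(0.269)² = 0.14591 kg m².
Point mass: I_cm = 0; centre at d = 0.15 + 0.119 + 0.119 = 0.388 m, so the parallel axis theorem gives I = 0 + (4.74)(0.388)² = 0.71358 kg m².
Total I = 0.01275 + 0.14591 + 0.71358 = 0.87224 kg m².

0.872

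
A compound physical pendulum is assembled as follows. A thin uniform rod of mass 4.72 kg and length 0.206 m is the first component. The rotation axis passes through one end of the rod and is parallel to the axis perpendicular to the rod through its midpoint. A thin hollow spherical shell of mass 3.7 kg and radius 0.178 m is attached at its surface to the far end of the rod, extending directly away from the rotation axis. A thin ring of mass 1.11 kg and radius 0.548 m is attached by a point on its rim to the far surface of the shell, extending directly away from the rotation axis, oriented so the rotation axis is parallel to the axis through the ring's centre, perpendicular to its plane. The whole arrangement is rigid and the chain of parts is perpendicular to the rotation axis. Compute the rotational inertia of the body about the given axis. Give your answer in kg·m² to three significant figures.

2.39

Thin rod: I_cm = (1/12)ML² = (1/12)(4.72)(0.206)² = 0.016691 kg·m²; centre at d = 0.103 m, so I = I_cm + Md² gives I = 0.016691 + (4.72)(0.103)² = 0.066766 kg·m².
Spherical shell: I_cm = (2/3)MR² = (2/3)(3.7)(0.178)² = 0.078154 kg·m²; centre at d = 0.103 + 0.103 + 0.178 = 0.384 m, so I = I_cm + Md² gives I = 0.078154 + (3.7)(0.384)² = 0.62374 kg·m².
Thin ring: I_cm = MR² = (1.11)(0.548)² = 0.33334 kg·m²; centre at d = 0.103 + 0.103 + 0.178 + 0.178 + 0.548 = 1.11 m, so I = I_cm + Md² gives I = 0.33334 + (1.11)(1.11)² = 1.701 kg·m².
Total I = 0.066766 + 0.62374 + 1.701 = 2.3915 kg·m².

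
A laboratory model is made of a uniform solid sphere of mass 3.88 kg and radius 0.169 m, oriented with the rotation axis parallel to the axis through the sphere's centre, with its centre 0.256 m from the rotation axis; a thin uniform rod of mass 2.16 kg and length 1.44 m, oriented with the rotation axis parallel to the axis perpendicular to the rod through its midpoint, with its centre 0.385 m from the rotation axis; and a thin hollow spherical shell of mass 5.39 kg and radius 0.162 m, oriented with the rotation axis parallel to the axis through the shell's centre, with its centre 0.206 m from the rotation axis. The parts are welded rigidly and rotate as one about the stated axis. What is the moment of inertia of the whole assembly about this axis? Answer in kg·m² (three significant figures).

1.32

Solid sphere: I_cm = (2/5)MR² = (2/5)(3.88)(0.169)² = 0.044327 kg·m²; centre at d = 0.256 m, so the parallel axis theorem gives I = 0.044327 + (3.88)(0.256)² = 0.29861 kg·m².
Thin rod: I_cm = (1/12)ML² = (1/12)(2.16)(1.44)² = 0.37325 kg·m²; centre at d = 0.385 m, so the parallel axis theorem gives I = 0.37325 + (2.16)(0.385)² = 0.69341 kg·m².
Spherical shell: I_cm = (2/3)MR² = (2/3)(5.39)(0.162)² = 0.094303 kg·m²; centre at d = 0.206 m, so the parallel axis theorem gives I = 0.094303 + (5.39)(0.206)² = 0.32303 kg·m².
Total I = 0.29861 + 0.69341 + 0.32303 = 1.3151 kg·m².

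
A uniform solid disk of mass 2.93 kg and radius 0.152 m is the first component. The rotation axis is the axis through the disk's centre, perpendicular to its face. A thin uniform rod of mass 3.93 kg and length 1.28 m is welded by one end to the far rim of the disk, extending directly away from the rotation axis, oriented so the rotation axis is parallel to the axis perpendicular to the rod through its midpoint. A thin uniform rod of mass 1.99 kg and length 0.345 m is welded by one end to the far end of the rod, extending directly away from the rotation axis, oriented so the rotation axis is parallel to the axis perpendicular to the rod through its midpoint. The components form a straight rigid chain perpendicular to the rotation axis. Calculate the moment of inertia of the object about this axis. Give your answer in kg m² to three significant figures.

Solid disk: I_cm = (1/2)MR² = (1/2)(2.93)(0.152)² = 0.033847 kg m²; axis through the centre, so I = 0.033847 kg m².
Thin rod: I_cm = (1/12)ML² = (1/12)(3.93)(1.28)² = 0.53658 kg m²; centre at d = 0.152 + 0.64 = 0.792 m, so I = I_cm + Md² gives I = 0.53658 + (3.93)(0.792)² = 3.0017 kg m².
Thin rod: I_cm = (1/12)ML² = (1/12)(1.99)(0.345)² = 0.019738 kg m²; centre at d = 0.152 + 0.64 + 0.64 + 0.1725 = 1.6045 m, so I = I_cm + Md² gives I = 0.019738 + (1.99)(1.6045)² = 5.1428 kg m².
Total I = 0.033847 + 3.0017 + 5.1428 = 8.1784 kg m².

8.18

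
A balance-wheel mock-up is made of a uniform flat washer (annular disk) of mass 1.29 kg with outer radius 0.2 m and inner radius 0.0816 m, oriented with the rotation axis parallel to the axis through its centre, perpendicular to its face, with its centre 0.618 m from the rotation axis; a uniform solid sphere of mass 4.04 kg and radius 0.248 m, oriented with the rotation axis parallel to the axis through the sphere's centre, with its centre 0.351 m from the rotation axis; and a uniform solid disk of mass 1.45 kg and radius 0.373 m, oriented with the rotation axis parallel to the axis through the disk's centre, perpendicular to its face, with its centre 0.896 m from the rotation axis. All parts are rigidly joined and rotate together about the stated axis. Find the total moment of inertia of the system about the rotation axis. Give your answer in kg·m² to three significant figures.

2.38

Annular disk: I_cm = (1/2)M(R²+r²) = (1/2)(1.29)[(0.2)² + (0.0816)²] = 0.030095 kg·m²; centre at d = 0.618 m, so the parallel axis theorem gives I = 0.030095 + (1.29)(0.618)² = 0.52278 kg·m².
Solid sphere: I_cm = (2/5)MR² = (2/5)(4.04)(0.248)² = 0.09939 kg·m²; centre at d = 0.351 m, so the parallel axis theorem gives I = 0.09939 + (4.04)(0.351)² = 0.59712 kg·m².
Solid disk: I_cm = (1/2)MR² = (1/2)(1.45)(0.373)² = 0.10087 kg·m²; centre at d = 0.896 m, so the parallel axis theorem gives I = 0.10087 + (1.45)(0.896)² = 1.265 kg·m².
Total I = 0.52278 + 0.59712 + 1.265 = 2.3849 kg·m².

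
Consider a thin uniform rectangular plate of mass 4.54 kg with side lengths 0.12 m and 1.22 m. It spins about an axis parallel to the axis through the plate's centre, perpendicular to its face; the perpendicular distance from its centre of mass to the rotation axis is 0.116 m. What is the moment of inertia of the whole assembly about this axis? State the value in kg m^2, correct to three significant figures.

0.630

I_cm = (1/12)M(a²+b²) = (1/12)(4.54)[(0.12)² + (1.22)²] = 0.56856 kg m^2; centre at d = 0.116 m, so the parallel axis theorem gives I = 0.56856 + (4.54)(0.116)² = 0.62965 kg m^2.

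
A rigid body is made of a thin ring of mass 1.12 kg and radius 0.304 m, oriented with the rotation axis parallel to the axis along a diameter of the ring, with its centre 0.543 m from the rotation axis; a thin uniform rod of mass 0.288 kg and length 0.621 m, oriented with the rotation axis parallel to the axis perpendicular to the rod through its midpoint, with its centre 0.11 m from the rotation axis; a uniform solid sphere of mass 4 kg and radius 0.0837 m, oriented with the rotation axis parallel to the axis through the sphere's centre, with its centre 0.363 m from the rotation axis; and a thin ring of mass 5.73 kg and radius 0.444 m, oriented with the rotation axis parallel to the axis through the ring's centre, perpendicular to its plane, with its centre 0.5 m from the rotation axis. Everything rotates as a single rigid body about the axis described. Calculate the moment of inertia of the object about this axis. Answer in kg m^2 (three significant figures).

Thin ring: I_cm = (1/2)MR² = (1/2)(1.12)(0.304)² = 0.051753 kg m^2; centre at d = 0.543 m, so the parallel axis theorem gives I = 0.051753 + (1.12)(0.543)² = 0.38198 kg m^2.
Thin rod: I_cm = (1/12)ML² = (1/12)(0.288)(0.621)² = 0.0092554 kg m^2; centre at d = 0.11 m, so the parallel axis theorem gives I = 0.0092554 + (0.288)(0.11)² = 0.01274 kg m^2.
Solid sphere: I_cm = (2/5)MR² = (2/5)(4)(0.0837)² = 0.011209 kg m^2; centre at d = 0.363 m, so the parallel axis theorem gives I = 0.011209 + (4)(0.363)² = 0.53829 kg m^2.
Thin ring: I_cm = MR² = (5.73)(0.444)² = 1.1296 kg m^2; centre at d = 0.5 m, so the parallel axis theorem gives I = 1.1296 + (5.73)(0.5)² = 2.5621 kg m^2.
Total I = 0.38198 + 0.01274 + 0.53829 + 2.5621 = 3.4951 kg m^2.

3.50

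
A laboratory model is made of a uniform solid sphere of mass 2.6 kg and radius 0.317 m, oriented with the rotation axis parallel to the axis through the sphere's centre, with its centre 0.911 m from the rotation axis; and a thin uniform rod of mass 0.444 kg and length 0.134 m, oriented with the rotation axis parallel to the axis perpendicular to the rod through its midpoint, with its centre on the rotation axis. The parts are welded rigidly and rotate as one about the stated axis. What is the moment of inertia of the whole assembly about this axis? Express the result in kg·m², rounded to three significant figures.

Solid sphere: I_cm = (2/5)MR² = (2/5)(2.6)(0.317)² = 0.10451 kg·m²; centre at d = 0.911 m, so I = I_cm + Md² gives I = 0.10451 + (2.6)(0.911)² = 2.2623 kg·m².
Thin rod: I_cm = (1/12)ML² = (1/12)(0.444)(0.134)² = 0.00066437 kg·m²; axis through the centre, so I = 0.00066437 kg·m².
Total I = 2.2623 + 0.00066437 = 2.263 kg·m².

2.26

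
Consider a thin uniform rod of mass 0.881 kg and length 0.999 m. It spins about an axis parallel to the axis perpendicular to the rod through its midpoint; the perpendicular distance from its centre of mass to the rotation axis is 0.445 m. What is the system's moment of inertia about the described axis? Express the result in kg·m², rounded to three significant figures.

I_cm = (1/12)ML² = (1/12)(0.881)(0.999)² = 0.07327 kg·m²; centre at d = 0.445 m, so the parallel axis theorem gives I = 0.07327 + (0.881)(0.445)² = 0.24773 kg·m².

0.248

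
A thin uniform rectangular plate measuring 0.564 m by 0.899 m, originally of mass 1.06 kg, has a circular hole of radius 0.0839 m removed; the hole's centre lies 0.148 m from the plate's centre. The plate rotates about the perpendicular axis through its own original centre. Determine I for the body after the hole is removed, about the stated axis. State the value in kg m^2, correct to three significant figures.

Unpierced body about its centre: I₀ = (1/12)M(a²+b²) = (1/12)(1.06)[(0.564)² + (0.899)²] = 0.09949 kg m^2.
The removed disk has mass m = M·πr²/(ab) = (1.06)·π(0.0839)²/(0.564·0.899) = 0.046232 kg (same uniform areal density).
Its moment of inertia about the rotation axis (parallel-axis theorem): I_hole = (1/2)mr² + md² = (1/2)(0.046232)(0.0839)² + (0.046232)(0.148)² = 0.0011754 kg m^2.
Treating the hole as negative mass, I = I₀ − I_hole = 0.09949 − 0.0011754 = 0.098314 kg m^2.

0.0983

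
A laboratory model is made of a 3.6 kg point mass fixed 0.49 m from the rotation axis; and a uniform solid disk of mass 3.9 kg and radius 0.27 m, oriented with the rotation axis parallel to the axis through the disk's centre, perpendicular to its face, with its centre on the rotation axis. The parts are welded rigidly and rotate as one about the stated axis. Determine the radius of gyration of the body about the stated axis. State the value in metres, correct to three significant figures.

0.366

Point mass: I_cm = 0; centre at d = 0.49 m, so the parallel axis theorem gives I = 0 + (3.6)(0.49)² = 0.86436 kg·m².
Solid disk: I_cm = (1/2)MR² = (1/2)(3.9)(0.27)² = 0.14216 kg·m²; axis through the centre, so I = 0.14216 kg·m².
Total I = 1.0065 kg·m²; total mass M = 7.5 kg.
k = √(I/M) = √(1.0065/7.5) = 0.36634 m.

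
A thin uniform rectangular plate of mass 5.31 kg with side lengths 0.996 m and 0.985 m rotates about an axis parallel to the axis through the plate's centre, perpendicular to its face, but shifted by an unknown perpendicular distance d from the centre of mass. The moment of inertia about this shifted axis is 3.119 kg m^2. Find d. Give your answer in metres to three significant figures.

About the centre-of-mass axis, I_cm = (1/12)M(a²+b²) = (1/12)(5.31)[(0.996)² + (0.985)²] = 0.86829 kg m^2.
Parallel axis theorem: I = I_cm + Md², so Md² = 3.119 − 0.86829 = 2.2507 kg m^2.
d = √(2.2507 / 5.31) = 0.65105 m.

0.651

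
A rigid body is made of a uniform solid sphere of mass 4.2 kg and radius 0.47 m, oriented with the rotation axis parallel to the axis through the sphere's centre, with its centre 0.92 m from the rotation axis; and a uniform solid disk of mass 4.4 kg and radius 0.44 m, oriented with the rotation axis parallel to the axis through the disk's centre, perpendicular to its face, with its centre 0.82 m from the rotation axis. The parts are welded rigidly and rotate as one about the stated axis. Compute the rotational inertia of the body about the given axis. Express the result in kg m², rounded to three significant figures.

Solid sphere: I_cm = (2/5)MR² = (2/5)(4.2)(0.47)² = 0.37111 kg m²; centre at d = 0.92 m, so I = I_cm + Md² gives I = 0.37111 + (4.2)(0.92)² = 3.926 kg m².
Solid disk: I_cm = (1/2)MR² = (1/2)(4.4)(0.44)² = 0.42592 kg m²; centre at d = 0.82 m, so I = I_cm + Md² gives I = 0.42592 + (4.4)(0.82)² = 3.3845 kg m².
Total I = 3.926 + 3.3845 = 7.3105 kg m².

7.31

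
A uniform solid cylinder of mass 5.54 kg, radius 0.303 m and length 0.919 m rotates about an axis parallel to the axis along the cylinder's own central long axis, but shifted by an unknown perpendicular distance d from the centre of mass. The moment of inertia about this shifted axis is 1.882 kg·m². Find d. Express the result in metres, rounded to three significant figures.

About the centre-of-mass axis, I_cm = (1/2)MR² = (1/2)(5.54)(0.303)² = 0.25431 kg·m².
Parallel axis theorem: I = I_cm + Md², so Md² = 1.882 − 0.25431 = 1.6277 kg·m².
d = √(1.6277 / 5.54) = 0.54204 m.

0.542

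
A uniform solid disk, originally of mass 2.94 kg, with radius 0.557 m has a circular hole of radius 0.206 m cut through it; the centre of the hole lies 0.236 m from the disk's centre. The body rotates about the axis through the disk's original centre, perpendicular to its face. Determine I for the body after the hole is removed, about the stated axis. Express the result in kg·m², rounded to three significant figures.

0.425

Unpierced body about its centre: I₀ = (1/2)MR² = (1/2)(2.94)(0.557)² = 0.45607 kg·m².
The removed disk has mass m = M·(r/R)² = (2.94)(0.206/0.557)² = 0.40213 kg (same uniform areal density).
Its moment of inertia about the rotation axis (parallel-axis theorem): I_hole = (1/2)mr² + md² = (1/2)(0.40213)(0.206)² + (0.40213)(0.236)² = 0.03093 kg·m².
Treating the hole as negative mass, I = I₀ − I_hole = 0.45607 − 0.03093 = 0.42514 kg·m².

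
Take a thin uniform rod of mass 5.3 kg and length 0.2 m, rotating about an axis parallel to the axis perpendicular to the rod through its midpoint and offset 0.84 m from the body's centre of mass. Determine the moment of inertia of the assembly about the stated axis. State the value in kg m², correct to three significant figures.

I_cm = (1/12)ML² = (1/12)(5.3)(0.2)² = 0.017667 kg m²; centre at d = 0.84 m, so I = I_cm + Md² gives I = 0.017667 + (5.3)(0.84)² = 3.7573 kg m².

3.76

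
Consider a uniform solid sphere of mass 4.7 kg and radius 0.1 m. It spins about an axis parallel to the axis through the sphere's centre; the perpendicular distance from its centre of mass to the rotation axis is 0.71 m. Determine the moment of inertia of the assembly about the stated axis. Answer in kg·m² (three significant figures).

I_cm = (2/5)MR² = (2/5)(4.7)(0.1)² = 0.0188 kg·m²; centre at d = 0.71 m, so the parallel axis theorem gives I = 0.0188 + (4.7)(0.71)² = 2.3881 kg·m².

2.39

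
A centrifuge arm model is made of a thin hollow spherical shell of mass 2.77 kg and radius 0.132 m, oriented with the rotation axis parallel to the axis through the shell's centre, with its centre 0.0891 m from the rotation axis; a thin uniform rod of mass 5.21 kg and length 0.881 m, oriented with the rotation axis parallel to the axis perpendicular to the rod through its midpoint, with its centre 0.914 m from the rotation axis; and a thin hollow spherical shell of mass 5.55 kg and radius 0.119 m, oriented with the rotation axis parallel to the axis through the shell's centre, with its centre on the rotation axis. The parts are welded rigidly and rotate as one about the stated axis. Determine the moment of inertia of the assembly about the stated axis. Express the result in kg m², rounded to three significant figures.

Spherical shell: I_cm = (2/3)MR² = (2/3)(2.77)(0.132)² = 0.032176 kg m²; centre at d = 0.0891 m, so the parallel axis theorem gives I = 0.032176 + (2.77)(0.0891)² = 0.054167 kg m².
Thin rod: I_cm = (1/12)ML² = (1/12)(5.21)(0.881)² = 0.33698 kg m²; centre at d = 0.914 m, so the parallel axis theorem gives I = 0.33698 + (5.21)(0.914)² = 4.6894 kg m².
Spherical shell: I_cm = (2/3)MR² = (2/3)(5.55)(0.119)² = 0.052396 kg m²; axis through the centre, so I = 0.052396 kg m².
Total I = 0.054167 + 4.6894 + 0.052396 = 4.796 kg m².

4.80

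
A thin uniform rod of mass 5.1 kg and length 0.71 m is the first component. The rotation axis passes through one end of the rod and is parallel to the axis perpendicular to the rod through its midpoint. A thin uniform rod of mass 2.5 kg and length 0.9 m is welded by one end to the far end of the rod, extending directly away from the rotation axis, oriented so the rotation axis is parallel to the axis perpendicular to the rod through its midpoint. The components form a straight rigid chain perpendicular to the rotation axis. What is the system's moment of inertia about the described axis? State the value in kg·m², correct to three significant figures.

4.39

Thin rod: I_cm = (1/12)ML² = (1/12)(5.1)(0.71)² = 0.21424 kg·m²; centre at d = 0.355 m, so I = I_cm + Md² gives I = 0.21424 + (5.1)(0.355)² = 0.85697 kg·m².
Thin rod: I_cm = (1/12)ML² = (1/12)(2.5)(0.9)² = 0.16875 kg·m²; centre at d = 0.355 + 0.355 + 0.45 = 1.16 m, so I = I_cm + Md² gives I = 0.16875 + (2.5)(1.16)² = 3.5328 kg·m².
Total I = 0.85697 + 3.5328 = 4.3897 kg·m².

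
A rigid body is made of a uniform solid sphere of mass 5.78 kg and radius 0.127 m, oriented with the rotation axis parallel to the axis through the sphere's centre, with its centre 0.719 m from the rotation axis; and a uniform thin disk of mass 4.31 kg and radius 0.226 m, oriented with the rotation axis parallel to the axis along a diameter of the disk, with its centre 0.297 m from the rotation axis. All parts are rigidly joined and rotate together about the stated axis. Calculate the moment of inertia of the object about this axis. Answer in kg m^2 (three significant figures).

Solid sphere: I_cm = (2/5)MR² = (2/5)(5.78)(0.127)² = 0.03729 kg m^2; centre at d = 0.719 m, so I = I_cm + Md² gives I = 0.03729 + (5.78)(0.719)² = 3.0253 kg m^2.
Thin disk: I_cm = (1/4)MR² = (1/4)(4.31)(0.226)² = 0.055034 kg m^2; centre at d = 0.297 m, so I = I_cm + Md² gives I = 0.055034 + (4.31)(0.297)² = 0.43522 kg m^2.
Total I = 3.0253 + 0.43522 = 3.4605 kg m^2.

3.46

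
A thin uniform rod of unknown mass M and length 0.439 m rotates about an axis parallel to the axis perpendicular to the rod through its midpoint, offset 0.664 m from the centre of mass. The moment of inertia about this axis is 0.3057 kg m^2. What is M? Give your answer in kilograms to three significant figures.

I = I_cm + Md² = (1/12)ML² + Md² = M·[0.0833333·(0.439)² + (0.664)²] = M·0.45696.
So M = 0.3057 / 0.45696 = 0.66899 kg.

0.669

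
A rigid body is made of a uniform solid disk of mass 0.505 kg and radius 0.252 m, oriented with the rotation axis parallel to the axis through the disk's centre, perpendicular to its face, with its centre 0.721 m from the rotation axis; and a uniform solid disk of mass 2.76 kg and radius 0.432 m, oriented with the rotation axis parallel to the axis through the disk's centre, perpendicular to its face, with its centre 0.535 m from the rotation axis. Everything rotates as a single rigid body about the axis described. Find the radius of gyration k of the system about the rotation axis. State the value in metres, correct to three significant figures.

Solid disk: I_cm = (1/2)MR² = (1/2)(0.505)(0.252)² = 0.016035 kg m^2; centre at d = 0.721 m, so the parallel axis theorem gives I = 0.016035 + (0.505)(0.721)² = 0.27855 kg m^2.
Solid disk: I_cm = (1/2)MR² = (1/2)(2.76)(0.432)² = 0.25754 kg m^2; centre at d = 0.535 m, so the parallel axis theorem gives I = 0.25754 + (2.76)(0.535)² = 1.0475 kg m^2.
Total I = 1.3261 kg m^2; total mass M = 3.265 kg.
k = √(I/M) = √(1.3261/3.265) = 0.6373 m.

0.637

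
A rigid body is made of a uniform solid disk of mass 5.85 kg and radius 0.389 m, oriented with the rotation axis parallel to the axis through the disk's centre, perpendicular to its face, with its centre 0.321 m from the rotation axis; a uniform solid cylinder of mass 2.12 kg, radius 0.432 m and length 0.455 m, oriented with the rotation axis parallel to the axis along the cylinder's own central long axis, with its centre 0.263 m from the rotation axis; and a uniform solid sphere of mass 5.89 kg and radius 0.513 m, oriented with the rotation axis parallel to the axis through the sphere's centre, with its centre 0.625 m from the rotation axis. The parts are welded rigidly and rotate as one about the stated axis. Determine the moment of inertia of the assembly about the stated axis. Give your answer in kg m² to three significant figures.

4.31

Solid disk: I_cm = (1/2)MR² = (1/2)(5.85)(0.389)² = 0.44261 kg m²; centre at d = 0.321 m, so I = I_cm + Md² gives I = 0.44261 + (5.85)(0.321)² = 1.0454 kg m².
Solid cylinder: I_cm = (1/2)MR² = (1/2)(2.12)(0.432)² = 0.19782 kg m²; centre at d = 0.263 m, so I = I_cm + Md² gives I = 0.19782 + (2.12)(0.263)² = 0.34446 kg m².
Solid sphere: I_cm = (2/5)MR² = (2/5)(5.89)(0.513)² = 0.62003 kg m²; centre at d = 0.625 m, so I = I_cm + Md² gives I = 0.62003 + (5.89)(0.625)² = 2.9208 kg m².
Total I = 1.0454 + 0.34446 + 2.9208 = 4.3107 kg m².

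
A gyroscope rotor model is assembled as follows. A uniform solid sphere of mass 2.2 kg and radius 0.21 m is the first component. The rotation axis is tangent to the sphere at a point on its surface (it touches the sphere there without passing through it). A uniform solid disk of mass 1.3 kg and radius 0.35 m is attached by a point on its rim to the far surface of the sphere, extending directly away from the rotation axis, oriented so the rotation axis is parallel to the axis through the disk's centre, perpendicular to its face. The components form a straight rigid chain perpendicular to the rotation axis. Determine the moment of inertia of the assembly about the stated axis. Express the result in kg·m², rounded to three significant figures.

Solid sphere: I_cm = (2/5)MR² = (2/5)(2.2)(0.21)² = 0.038808 kg·m²; centre at d = 0.21 m, so I = I_cm + Md² gives I = 0.038808 + (2.2)(0.21)² = 0.13583 kg·m².
Solid disk: I_cm = (1/2)MR² = (1/2)(1.3)(0.35)² = 0.079625 kg·m²; centre at d = 0.21 + 0.21 + 0.35 = 0.77 m, so I = I_cm + Md² gives I = 0.079625 + (1.3)(0.77)² = 0.85039 kg·m².
Total I = 0.13583 + 0.85039 = 0.98622 kg·m².

0.986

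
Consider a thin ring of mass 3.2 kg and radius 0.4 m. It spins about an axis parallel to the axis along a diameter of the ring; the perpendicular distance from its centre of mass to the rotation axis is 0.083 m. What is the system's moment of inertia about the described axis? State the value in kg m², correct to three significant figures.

0.278

I_cm = (1/2)MR² = (1/2)(3.2)(0.4)² = 0.256 kg m²; centre at d = 0.083 m, so I = I_cm + Md² gives I = 0.256 + (3.2)(0.083)² = 0.27804 kg m².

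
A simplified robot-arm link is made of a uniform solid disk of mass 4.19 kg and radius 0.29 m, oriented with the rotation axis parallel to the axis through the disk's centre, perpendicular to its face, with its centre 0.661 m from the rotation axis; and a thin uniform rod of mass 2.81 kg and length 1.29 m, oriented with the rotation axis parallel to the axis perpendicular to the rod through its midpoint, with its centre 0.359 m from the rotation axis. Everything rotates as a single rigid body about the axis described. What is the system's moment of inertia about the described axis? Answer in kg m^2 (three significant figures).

Solid disk: I_cm = (1/2)MR² = (1/2)(4.19)(0.29)² = 0.17619 kg m^2; centre at d = 0.661 m, so the parallel axis theorem gives I = 0.17619 + (4.19)(0.661)² = 2.0069 kg m^2.
Thin rod: I_cm = (1/12)ML² = (1/12)(2.81)(1.29)² = 0.38968 kg m^2; centre at d = 0.359 m, so the parallel axis theorem gives I = 0.38968 + (2.81)(0.359)² = 0.75183 kg m^2.
Total I = 2.0069 + 0.75183 = 2.7587 kg m^2.

2.76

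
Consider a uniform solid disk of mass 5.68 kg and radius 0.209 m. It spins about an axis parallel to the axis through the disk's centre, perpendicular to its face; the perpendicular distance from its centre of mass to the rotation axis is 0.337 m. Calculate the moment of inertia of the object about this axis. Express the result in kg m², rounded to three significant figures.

I_cm = (1/2)MR² = (1/2)(5.68)(0.209)² = 0.12405 kg m²; centre at d = 0.337 m, so the parallel axis theorem gives I = 0.12405 + (5.68)(0.337)² = 0.76913 kg m².

0.769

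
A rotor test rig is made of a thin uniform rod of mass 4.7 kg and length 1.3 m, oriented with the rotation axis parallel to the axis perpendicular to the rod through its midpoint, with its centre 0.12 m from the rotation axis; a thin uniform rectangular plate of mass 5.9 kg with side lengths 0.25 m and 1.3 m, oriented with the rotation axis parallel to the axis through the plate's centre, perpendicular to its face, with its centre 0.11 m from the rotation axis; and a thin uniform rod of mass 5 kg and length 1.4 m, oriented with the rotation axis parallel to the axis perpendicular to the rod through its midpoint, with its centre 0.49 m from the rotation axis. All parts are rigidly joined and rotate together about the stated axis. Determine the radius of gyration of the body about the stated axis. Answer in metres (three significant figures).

Thin rod: I_cm = (1/12)ML² = (1/12)(4.7)(1.3)² = 0.66192 kg m^2; centre at d = 0.12 m, so I = I_cm + Md² gives I = 0.66192 + (4.7)(0.12)² = 0.7296 kg m^2.
Rectangular plate: I_cm = (1/12)M(a²+b²) = (1/12)(5.9)[(0.25)² + (1.3)²] = 0.86165 kg m^2; centre at d = 0.11 m, so I = I_cm + Md² gives I = 0.86165 + (5.9)(0.11)² = 0.93304 kg m^2.
Thin rod: I_cm = (1/12)ML² = (1/12)(5)(1.4)² = 0.81667 kg m^2; centre at d = 0.49 m, so I = I_cm + Md² gives I = 0.81667 + (5)(0.49)² = 2.0172 kg m^2.
Total I = 3.6798 kg m^2; total mass M = 15.6 kg.
k = √(I/M) = √(3.6798/15.6) = 0.48568 m.

0.486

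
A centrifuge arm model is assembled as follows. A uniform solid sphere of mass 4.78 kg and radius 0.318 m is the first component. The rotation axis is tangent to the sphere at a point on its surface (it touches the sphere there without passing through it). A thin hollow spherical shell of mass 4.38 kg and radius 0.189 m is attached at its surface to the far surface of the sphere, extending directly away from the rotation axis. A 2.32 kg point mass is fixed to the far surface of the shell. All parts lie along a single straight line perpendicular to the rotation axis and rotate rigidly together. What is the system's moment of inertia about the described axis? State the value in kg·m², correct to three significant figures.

6.15

Solid sphere: I_cm = (2/5)MR² = (2/5)(4.78)(0.318)² = 0.19335 kg·m²; centre at d = 0.318 m, so I = I_cm + Md² gives I = 0.19335 + (4.78)(0.318)² = 0.67672 kg·m².
Spherical shell: I_cm = (2/3)MR² = (2/3)(4.38)(0.189)² = 0.10431 kg·m²; centre at d = 0.318 + 0.318 + 0.189 = 0.825 m, so I = I_cm + Md² gives I = 0.10431 + (4.38)(0.825)² = 3.0854 kg·m².
Point mass: I_cm = 0; centre at d = 0.318 + 0.318 + 0.189 + 0.189 = 1.014 m, so I = I_cm + Md² gives I = 0 + (2.32)(1.014)² = 2.3854 kg·m².
Total I = 0.67672 + 3.0854 + 2.3854 = 6.1476 kg·m².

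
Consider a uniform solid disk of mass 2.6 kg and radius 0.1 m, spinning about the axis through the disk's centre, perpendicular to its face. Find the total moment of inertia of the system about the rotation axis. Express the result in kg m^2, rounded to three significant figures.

I_cm = (1/2)MR² = (1/2)(2.6)(0.1)² = 0.013 kg m^2; axis through the centre, so I = 0.013 kg m^2.

0.0130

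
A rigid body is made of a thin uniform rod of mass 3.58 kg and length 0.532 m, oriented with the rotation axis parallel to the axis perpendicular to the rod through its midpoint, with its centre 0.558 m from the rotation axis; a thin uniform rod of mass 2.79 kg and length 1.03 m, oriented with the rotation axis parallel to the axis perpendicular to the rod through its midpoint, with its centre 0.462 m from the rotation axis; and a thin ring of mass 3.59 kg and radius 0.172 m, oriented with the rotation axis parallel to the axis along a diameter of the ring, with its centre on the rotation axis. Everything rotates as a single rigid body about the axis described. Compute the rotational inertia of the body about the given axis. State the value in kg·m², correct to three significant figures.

2.09

Thin rod: I_cm = (1/12)ML² = (1/12)(3.58)(0.532)² = 0.084435 kg·m²; centre at d = 0.558 m, so I = I_cm + Md² gives I = 0.084435 + (3.58)(0.558)² = 1.1991 kg·m².
Thin rod: I_cm = (1/12)ML² = (1/12)(2.79)(1.03)² = 0.24666 kg·m²; centre at d = 0.462 m, so I = I_cm + Md² gives I = 0.24666 + (2.79)(0.462)² = 0.84217 kg·m².
Thin ring: I_cm = (1/2)MR² = (1/2)(3.59)(0.172)² = 0.053103 kg·m²; axis through the centre, so I = 0.053103 kg·m².
Total I = 1.1991 + 0.84217 + 0.053103 = 2.0944 kg·m².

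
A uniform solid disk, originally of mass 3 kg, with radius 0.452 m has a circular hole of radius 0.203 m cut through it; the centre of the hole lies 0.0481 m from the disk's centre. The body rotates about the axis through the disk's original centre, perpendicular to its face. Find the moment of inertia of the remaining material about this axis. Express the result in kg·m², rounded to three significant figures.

Unpierced body about its centre: I₀ = (1/2)MR² = (1/2)(3)(0.452)² = 0.30646 kg·m².
The removed disk has mass m = M·(r/R)² = (3)(0.203/0.452)² = 0.60511 kg (same uniform areal density).
Its moment of inertia about the rotation axis (parallel-axis theorem): I_hole = (1/2)mr² + md² = (1/2)(0.60511)(0.203)² + (0.60511)(0.0481)² = 0.013868 kg·m².
Treating the hole as negative mass, I = I₀ − I_hole = 0.30646 − 0.013868 = 0.29259 kg·m².

0.293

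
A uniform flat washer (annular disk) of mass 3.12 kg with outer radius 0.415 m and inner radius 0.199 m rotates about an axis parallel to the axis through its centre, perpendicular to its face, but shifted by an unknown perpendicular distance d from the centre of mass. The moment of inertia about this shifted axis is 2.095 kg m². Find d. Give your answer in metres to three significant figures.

0.752

About the centre-of-mass axis, I_cm = (1/2)M(R²+r²) = (1/2)(3.12)[(0.415)² + (0.199)²] = 0.33045 kg m².
Parallel axis theorem: I = I_cm + Md², so Md² = 2.095 − 0.33045 = 1.7646 kg m².
d = √(1.7646 / 3.12) = 0.75204 m.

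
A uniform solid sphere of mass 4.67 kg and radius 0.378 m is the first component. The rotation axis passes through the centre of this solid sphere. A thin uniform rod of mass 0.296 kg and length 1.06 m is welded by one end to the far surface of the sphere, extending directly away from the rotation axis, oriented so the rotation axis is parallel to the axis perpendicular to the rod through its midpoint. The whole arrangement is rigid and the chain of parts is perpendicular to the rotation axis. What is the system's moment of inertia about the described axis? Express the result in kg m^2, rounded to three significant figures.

Solid sphere: I_cm = (2/5)MR² = (2/5)(4.67)(0.378)² = 0.26691 kg m^2; axis through the centre, so I = 0.26691 kg m^2.
Thin rod: I_cm = (1/12)ML² = (1/12)(0.296)(1.06)² = 0.027715 kg m^2; centre at d = 0.378 + 0.53 = 0.908 m, so the parallel axis theorem gives I = 0.027715 + (0.296)(0.908)² = 0.27176 kg m^2.
Total I = 0.26691 + 0.27176 = 0.53866 kg m^2.

0.539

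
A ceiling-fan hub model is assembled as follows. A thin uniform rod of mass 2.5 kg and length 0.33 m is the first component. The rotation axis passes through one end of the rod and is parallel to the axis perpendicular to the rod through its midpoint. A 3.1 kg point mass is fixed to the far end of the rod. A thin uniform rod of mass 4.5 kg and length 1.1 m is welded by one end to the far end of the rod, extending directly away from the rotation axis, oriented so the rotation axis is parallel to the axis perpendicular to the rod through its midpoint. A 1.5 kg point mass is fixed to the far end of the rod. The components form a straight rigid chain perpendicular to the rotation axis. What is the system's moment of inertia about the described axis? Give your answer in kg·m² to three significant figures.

Thin rod: I_cm = (1/12)ML² = (1/12)(2.5)(0.33)² = 0.022687 kg·m²; centre at d = 0.165 m, so I = I_cm + Md² gives I = 0.022687 + (2.5)(0.165)² = 0.09075 kg·m².
Point mass: I_cm = 0; centre at d = 0.165 + 0.165 = 0.33 m, so I = I_cm + Md² gives I = 0 + (3.1)(0.33)² = 0.33759 kg·m².
Thin rod: I_cm = (1/12)ML² = (1/12)(4.5)(1.1)² = 0.45375 kg·m²; centre at d = 0.165 + 0.165 + 0.55 = 0.88 m, so I = I_cm + Md² gives I = 0.45375 + (4.5)(0.88)² = 3.9386 kg·m².
Point mass: I_cm = 0; centre at d = 0.165 + 0.165 + 0.55 + 0.55 = 1.43 m, so I = I_cm + Md² gives I = 0 + (1.5)(1.43)² = 3.0674 kg·m².
Total I = 0.09075 + 0.33759 + 3.9386 + 3.0674 = 7.4342 kg·m².

7.43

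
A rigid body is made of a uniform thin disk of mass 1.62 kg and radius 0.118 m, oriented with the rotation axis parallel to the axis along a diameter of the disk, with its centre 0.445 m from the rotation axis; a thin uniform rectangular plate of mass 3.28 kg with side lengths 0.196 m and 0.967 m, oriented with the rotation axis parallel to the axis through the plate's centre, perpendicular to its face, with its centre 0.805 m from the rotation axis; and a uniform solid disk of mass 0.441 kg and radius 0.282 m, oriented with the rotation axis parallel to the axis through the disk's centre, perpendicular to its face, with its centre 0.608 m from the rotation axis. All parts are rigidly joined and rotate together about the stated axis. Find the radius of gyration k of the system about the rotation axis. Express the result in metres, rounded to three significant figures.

0.737

Thin disk: I_cm = (1/4)MR² = (1/4)(1.62)(0.118)² = 0.0056392 kg m²; centre at d = 0.445 m, so I = I_cm + Md² gives I = 0.0056392 + (1.62)(0.445)² = 0.32644 kg m².
Rectangular plate: I_cm = (1/12)M(a²+b²) = (1/12)(3.28)[(0.196)² + (0.967)²] = 0.26609 kg m²; centre at d = 0.805 m, so I = I_cm + Md² gives I = 0.26609 + (3.28)(0.805)² = 2.3916 kg m².
Solid disk: I_cm = (1/2)MR² = (1/2)(0.441)(0.282)² = 0.017535 kg m²; centre at d = 0.608 m, so I = I_cm + Md² gives I = 0.017535 + (0.441)(0.608)² = 0.18056 kg m².
Total I = 2.8986 kg m²; total mass M = 5.341 kg.
k = √(I/M) = √(2.8986/5.341) = 0.73669 m.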